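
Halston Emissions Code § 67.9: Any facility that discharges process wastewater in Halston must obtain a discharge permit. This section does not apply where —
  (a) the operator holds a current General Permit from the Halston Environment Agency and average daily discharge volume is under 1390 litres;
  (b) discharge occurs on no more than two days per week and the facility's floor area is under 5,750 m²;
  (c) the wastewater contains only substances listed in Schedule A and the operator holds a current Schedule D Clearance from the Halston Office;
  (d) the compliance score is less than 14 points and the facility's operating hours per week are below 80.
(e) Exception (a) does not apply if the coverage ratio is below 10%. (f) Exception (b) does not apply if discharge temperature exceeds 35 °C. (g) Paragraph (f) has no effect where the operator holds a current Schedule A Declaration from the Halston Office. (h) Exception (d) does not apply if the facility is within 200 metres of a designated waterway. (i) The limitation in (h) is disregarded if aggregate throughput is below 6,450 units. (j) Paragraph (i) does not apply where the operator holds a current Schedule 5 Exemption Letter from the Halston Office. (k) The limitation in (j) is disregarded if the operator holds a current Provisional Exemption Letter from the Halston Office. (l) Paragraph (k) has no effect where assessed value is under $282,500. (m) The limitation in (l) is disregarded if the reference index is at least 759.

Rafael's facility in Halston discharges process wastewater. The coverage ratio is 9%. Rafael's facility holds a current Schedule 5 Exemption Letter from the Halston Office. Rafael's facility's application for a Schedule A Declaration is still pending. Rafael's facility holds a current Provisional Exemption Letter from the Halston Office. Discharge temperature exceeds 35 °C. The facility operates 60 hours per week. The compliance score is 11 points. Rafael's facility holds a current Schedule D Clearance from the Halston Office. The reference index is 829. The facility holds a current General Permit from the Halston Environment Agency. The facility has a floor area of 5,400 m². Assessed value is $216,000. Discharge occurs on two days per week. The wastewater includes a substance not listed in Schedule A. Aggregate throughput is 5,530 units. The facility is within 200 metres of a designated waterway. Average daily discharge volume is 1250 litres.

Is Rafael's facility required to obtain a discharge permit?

No — exception (d) applies; Rafael's facility is not required to obtain a discharge permit.

Exception (a) is satisfied on its face — a current General Permit is held; average daily discharge volume is 1250 litres, under the 1390 litres limit. But applying paragraph (e): (e) operates — the coverage ratio is 9%, below the 10% limit. So (a) is unavailable.
Exception (b) is satisfied on its face — discharge occurs on no more than two days per week; the facility's floor area is 5,400 m², under the 5,750 m² limit. But: (f) operates against (b): discharge temperature exceeds 35 °C. (g) does not operate here (no current Schedule A Declaration is held), so (f) stands. Exception (b) does not apply.
Exception (c) fails — the wastewater includes a non-Schedule-A substance.
Exception (d)'s conditions are all satisfied: the compliance score is 11 points, less than the 14 points limit; the facility's operating hours per week are 60, below the 80 limit. Applying paragraphs (h)–(m): (h) would limit (d) — the facility is within 200 m of a designated waterway — but (i) sets (h) aside: (i) operates — aggregate throughput is 5,530 units, below the 6,450 units limit. (j) is triggered (a current Schedule 5 Exemption Letter is held), but yields to (k): (k) is triggered — a current Provisional Exemption Letter is held. (l) would limit (k) — assessed value is $216,000, under the $282,500 limit — but (m) sets (l) aside: (m) operates against (l): the reference index is 829, meeting the 759 threshold. (d) remains available.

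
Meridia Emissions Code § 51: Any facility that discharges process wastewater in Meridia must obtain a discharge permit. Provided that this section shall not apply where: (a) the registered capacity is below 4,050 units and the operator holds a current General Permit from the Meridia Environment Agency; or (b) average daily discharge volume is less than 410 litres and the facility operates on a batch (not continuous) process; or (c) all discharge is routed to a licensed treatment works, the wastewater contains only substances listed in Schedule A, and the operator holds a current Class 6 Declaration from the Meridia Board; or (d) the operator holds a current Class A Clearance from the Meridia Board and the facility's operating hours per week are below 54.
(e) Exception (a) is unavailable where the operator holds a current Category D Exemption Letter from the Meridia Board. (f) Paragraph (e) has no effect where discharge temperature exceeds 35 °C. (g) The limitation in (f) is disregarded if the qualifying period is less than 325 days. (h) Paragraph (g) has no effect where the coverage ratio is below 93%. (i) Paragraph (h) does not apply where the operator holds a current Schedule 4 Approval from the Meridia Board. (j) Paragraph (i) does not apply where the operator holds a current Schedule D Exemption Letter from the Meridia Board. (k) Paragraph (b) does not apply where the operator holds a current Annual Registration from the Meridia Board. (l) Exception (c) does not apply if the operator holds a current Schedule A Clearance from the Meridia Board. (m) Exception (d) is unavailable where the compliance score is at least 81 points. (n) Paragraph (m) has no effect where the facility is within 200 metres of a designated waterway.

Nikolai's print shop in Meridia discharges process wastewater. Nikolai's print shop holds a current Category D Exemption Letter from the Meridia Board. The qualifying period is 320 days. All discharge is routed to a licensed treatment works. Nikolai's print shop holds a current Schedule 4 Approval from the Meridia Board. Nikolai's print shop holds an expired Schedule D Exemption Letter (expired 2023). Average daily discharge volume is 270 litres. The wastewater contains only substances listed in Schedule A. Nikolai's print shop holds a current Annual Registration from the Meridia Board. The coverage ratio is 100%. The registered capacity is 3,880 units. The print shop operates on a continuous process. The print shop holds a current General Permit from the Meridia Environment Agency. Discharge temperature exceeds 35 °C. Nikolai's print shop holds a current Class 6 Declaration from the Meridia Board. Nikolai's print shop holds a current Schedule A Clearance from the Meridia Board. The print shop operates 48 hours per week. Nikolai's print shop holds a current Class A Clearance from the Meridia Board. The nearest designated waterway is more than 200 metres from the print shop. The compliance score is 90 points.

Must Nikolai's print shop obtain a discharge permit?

Yes — Nikolai's print shop must obtain a discharge permit.

Exception (a) is satisfied on its face — the registered capacity is 3,880 units, below the 4,050 units limit; a current General Permit is held. But applying paragraphs (e)–(j): (e) is engaged — a current Category D Exemption Letter is held. (f) would limit (e) — discharge temperature exceeds 35 °C — but (g) sets (f) aside: (g) is triggered — the qualifying period is 320 days, less than the 325 days limit. (h) is not triggered (the coverage ratio is 100%, not below 93%), so (g) stands. So (a) is unavailable.
Exception (b) requires that the facility operates on a batch (not continuous) process; but the facility operates on a continuous process, so (b) is unavailable.
Exception (c)'s conditions are all satisfied: discharge is routed to a licensed treatment works; the wastewater is Schedule-A-only; a current Class 6 Declaration is held. Turning to paragraph (l): (l) is engaged — a current Schedule A Clearance is held. Exception (c) does not apply.
Exception (d)'s conditions are all satisfied: a current Class A Clearance is held; the facility's operating hours per week are 48, below the 54 limit. But applying paragraphs (m)–(n): (m) is triggered — the compliance score is 90 points, meeting the 81 points threshold. (n) is not triggered (the print shop is more than 200 m from any designated waterway), so (m) stands. So (d) is unavailable.
No exception is made out. Nikolai's print shop falls within the general rule.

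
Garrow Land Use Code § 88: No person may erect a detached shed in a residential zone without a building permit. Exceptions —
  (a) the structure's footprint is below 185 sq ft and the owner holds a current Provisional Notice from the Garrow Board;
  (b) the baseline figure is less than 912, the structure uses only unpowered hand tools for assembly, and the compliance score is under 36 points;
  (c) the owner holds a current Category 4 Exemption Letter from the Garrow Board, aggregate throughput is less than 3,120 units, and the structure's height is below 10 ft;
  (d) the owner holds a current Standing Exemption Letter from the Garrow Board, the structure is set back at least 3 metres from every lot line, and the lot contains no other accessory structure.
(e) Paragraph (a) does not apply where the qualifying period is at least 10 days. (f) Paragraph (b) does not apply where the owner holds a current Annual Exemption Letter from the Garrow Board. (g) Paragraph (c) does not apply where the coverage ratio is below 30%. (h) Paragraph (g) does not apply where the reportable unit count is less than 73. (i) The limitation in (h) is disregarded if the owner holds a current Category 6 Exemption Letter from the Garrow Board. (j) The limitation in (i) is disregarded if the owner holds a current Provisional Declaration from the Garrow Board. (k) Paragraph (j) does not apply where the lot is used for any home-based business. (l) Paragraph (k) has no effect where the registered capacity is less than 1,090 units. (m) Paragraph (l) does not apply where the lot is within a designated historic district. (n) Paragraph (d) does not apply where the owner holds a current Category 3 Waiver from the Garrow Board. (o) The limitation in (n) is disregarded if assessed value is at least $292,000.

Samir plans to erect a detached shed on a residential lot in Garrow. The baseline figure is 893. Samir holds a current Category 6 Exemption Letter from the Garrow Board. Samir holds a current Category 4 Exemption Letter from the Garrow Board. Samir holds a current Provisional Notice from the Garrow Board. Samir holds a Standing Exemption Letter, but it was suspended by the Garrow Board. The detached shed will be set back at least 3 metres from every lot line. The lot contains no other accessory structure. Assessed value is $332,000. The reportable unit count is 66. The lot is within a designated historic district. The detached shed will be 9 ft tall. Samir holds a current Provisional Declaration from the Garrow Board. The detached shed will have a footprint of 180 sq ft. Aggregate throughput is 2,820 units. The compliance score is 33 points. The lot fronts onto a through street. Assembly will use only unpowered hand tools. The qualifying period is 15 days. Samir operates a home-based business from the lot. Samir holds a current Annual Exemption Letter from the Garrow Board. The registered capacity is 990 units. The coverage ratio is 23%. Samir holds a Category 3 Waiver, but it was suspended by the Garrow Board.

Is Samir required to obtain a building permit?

Yes — Samir must obtain a building permit.

Exception (a) is satisfied on its face — the structure's footprint is 180 sq ft, below the 185 sq ft limit; a current Provisional Notice is held. But: (e) is triggered — the qualifying period is 15 days, meeting the 10 days threshold. So (a) is unavailable.
Exception (b): the baseline figure is 893, less than the 912 limit; assembly uses only hand tools; the compliance score is 33 points, under the 36 points limit — every condition holds. But: (f) operates — a current Annual Exemption Letter is held. Exception (b) does not apply.
Exception (c): a current Category 4 Exemption Letter is held; aggregate throughput is 2,820 units, less than the 3,120 units limit; the structure's height is 9 ft, below the 10 ft limit — every condition holds. But: (g) operates — the coverage ratio is 23%, below the 30% limit. (h) is engaged (the reportable unit count is 66, less than the 73 limit), but is displaced by (i): (i) operates against (h): a current Category 6 Exemption Letter is held. (j) would limit (i) — a current Provisional Declaration is held — but (k) sets (j) aside: (k) operates — a home-based business operates on the lot. (l) operates (the registered capacity is 990 units, less than the 1,090 units limit), but is set aside by (m): (m) operates against (l): the lot is in a historic district. (c) is therefore removed.
Exception (d) fails — the Standing Exemption Letter is not current.
None of the exceptions is available; § 88 applies in full.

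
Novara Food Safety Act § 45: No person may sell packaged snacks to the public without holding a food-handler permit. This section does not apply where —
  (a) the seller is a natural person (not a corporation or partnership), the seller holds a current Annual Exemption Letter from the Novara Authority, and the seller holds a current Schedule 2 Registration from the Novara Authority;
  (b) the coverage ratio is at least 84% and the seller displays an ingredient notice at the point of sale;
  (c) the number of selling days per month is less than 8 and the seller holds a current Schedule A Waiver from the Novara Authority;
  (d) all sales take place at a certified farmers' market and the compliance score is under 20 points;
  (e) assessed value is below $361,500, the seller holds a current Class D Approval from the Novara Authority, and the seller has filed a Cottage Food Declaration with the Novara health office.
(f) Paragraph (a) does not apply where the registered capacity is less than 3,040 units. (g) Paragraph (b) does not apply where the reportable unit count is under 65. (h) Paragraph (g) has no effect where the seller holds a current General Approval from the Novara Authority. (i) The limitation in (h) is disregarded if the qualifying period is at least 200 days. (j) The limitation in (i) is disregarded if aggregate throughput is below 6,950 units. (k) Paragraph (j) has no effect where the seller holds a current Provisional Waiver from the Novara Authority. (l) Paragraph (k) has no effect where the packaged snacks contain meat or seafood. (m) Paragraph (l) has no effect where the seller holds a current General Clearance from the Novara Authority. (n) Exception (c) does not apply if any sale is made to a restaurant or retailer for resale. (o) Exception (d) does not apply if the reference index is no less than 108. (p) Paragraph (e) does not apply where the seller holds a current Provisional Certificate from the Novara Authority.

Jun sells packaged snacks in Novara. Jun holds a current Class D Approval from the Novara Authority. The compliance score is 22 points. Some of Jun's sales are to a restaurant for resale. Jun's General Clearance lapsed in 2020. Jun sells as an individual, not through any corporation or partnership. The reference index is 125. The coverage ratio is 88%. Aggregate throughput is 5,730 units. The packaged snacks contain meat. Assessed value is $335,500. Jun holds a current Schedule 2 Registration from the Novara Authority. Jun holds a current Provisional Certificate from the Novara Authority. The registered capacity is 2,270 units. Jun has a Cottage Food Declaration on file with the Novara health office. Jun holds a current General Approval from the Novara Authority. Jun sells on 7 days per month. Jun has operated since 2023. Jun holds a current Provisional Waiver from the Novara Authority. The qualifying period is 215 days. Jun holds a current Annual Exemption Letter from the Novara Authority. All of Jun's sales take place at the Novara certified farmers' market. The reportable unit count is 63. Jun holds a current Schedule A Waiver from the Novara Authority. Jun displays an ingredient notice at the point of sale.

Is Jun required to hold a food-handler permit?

All of (a)'s requirements are met (the seller is a natural person; a current Annual Exemption Letter is held; a current Schedule 2 Registration is held). Turning to paragraph (f): (f) operates — the registered capacity is 2,270 units, less than the 3,040 units limit. (a) is therefore removed.
Exception (b)'s conditions are all satisfied: the coverage ratio is 88%, meeting the 84% threshold; an ingredient notice is displayed. Considering the limiting provisions: (g) would limit (b) — the reportable unit count is 63, under the 65 limit — but (h) sets (g) aside: (h) operates against (g): a current General Approval is held. (i) would limit (h) — the qualifying period is 215 days, meeting the 200 days threshold — but (j) sets (i) aside: (j) operates against (i): aggregate throughput is 5,730 units, below the 6,950 units limit. (k) is engaged (a current Provisional Waiver is held), but is overridden by (l): (l) operates against (k): the packaged snacks contain meat. (m) is not engaged (the General Clearance is not current), so (l) stands. So (b) applies.
Exception (c): the number of selling days per month is 7, less than the 8 limit; a current Schedule A Waiver is held — every condition holds. But applying paragraph (n): (n) operates against (c): some sales are to a restaurant for resale. (c) is therefore removed.
Exception (d) requires that the compliance score is under 20 points; but the compliance score is 22 points, not under 20 points, so (d) is unavailable.
Exception (e): assessed value is $335,500, below the $361,500 limit; a current Class D Approval is held; a Cottage Food Declaration is on file — every condition holds. But applying paragraph (p): (p) applies — a current Provisional Certificate is held. (e) is therefore removed.

No — exception (b) applies; Jun is not required to hold a food-handler permit.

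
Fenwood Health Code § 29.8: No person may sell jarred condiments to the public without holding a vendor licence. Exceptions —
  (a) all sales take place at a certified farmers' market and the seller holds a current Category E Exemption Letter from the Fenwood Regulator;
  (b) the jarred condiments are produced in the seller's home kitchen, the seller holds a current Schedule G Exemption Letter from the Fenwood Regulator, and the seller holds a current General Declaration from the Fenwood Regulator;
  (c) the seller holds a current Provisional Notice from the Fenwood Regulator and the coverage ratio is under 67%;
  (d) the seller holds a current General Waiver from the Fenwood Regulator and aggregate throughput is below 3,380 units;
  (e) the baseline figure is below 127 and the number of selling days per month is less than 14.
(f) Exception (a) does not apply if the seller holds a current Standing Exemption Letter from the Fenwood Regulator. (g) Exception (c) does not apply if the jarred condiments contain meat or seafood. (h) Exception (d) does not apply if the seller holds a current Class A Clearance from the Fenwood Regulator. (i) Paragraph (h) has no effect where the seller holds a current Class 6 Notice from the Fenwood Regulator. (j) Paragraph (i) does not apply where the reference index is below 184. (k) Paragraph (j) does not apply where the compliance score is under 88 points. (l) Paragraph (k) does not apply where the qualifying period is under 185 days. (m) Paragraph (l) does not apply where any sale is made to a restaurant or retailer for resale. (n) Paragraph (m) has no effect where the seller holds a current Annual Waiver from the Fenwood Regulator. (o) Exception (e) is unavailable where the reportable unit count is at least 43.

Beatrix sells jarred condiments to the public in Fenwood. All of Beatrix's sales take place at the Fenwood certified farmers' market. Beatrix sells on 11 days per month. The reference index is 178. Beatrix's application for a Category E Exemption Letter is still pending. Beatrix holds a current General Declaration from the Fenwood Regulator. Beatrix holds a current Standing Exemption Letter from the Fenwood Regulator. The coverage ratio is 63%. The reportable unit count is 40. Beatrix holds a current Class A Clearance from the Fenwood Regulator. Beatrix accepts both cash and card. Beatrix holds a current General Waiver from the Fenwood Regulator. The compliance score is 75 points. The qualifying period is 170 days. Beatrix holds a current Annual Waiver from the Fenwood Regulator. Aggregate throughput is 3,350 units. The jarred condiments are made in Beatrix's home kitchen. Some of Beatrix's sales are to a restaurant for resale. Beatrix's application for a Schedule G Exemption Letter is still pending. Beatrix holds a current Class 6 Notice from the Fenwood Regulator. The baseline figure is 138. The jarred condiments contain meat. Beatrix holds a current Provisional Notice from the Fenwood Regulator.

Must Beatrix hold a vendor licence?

Exception (a) requires that the seller holds a current Category E Exemption Letter from the Fenwood Regulator; but the Category E Exemption Letter is not current, so (a) is unavailable.
Exception (b) does not apply: the Schedule G Exemption Letter is not current.
Exception (c) is satisfied on its face — a current Provisional Notice is held; the coverage ratio is 63%, under the 67% limit. However, paragraph (g) must be considered: (g) operates against (c): the jarred condiments contain meat. (c) is therefore removed.
All of (d)'s requirements are met (a current General Waiver is held; aggregate throughput is 3,350 units, below the 3,380 units limit). However, paragraphs (h)–(n) must be considered: (h) applies — a current Class A Clearance is held. (i) is triggered (a current Class 6 Notice is held), but yields to (j): (j) operates — the reference index is 178, below the 184 limit. (k) applies (the compliance score is 75 points, under the 88 points limit), but is displaced by (l): (l) operates against (k): the qualifying period is 170 days, under the 185 days limit. (m) is engaged (some sales are to a restaurant for resale), but is displaced by (n): (n) operates against (m): a current Annual Waiver is held. (d) is therefore removed.
Exception (e) fails — the baseline figure is 138, not below 127.
Every exception is unavailable, so the rule governs.

Yes — Beatrix must hold a vendor licence.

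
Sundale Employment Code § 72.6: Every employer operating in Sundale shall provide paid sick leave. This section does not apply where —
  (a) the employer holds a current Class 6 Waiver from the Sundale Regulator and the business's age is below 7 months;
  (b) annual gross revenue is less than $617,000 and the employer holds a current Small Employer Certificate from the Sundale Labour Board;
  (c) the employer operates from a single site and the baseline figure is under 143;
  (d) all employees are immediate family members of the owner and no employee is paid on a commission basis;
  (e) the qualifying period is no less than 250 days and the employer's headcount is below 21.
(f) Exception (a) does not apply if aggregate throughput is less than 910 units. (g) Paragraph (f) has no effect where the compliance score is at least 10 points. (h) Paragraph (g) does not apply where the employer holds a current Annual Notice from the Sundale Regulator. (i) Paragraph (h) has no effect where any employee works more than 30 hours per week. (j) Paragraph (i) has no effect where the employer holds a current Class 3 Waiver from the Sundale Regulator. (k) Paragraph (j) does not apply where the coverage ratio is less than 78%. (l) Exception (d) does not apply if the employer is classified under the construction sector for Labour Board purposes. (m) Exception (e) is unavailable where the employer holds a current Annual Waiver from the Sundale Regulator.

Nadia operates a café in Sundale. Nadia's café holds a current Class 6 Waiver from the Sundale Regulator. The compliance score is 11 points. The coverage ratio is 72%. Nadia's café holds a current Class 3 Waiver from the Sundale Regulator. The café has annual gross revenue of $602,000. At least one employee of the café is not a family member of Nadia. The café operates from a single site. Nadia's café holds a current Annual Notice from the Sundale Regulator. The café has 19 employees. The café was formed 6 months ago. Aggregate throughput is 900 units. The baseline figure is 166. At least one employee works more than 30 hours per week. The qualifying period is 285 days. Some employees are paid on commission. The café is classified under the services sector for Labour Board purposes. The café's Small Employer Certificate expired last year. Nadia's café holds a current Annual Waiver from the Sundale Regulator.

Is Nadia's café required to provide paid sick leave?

Exception (a) is satisfied on its face — a current Class 6 Waiver is held; the business's age is 6 months, below the 7 months limit. Applying paragraphs (f)–(k): (f) applies (aggregate throughput is 900 units, less than the 910 units limit), but is itself disapplied by (g): (g) operates — the compliance score is 11 points, meeting the 10 points threshold. (h) is engaged (a current Annual Notice is held), but is displaced by (i): (i) applies — at least one employee exceeds 30 hours/week. (j) is engaged (a current Class 3 Waiver is held), but is itself disapplied by (k): (k) operates against (j): the coverage ratio is 72%, less than the 78% limit. (a) remains available.
Exception (b) fails — the Small Employer Certificate has expired.
Exception (c) does not apply: the baseline figure is 166, not under 143.
Exception (d) requires that all employees are immediate family members of the owner; but at least one employee is not a family member, so (d) is unavailable.
Exception (e): the qualifying period is 285 days, meeting the 250 days threshold; the employer's headcount is 19, below the 21 limit — every condition holds. However, paragraph (m) must be considered: (m) operates against (e): a current Annual Waiver is held. So (e) is unavailable.

No — exception (a) applies; Nadia's café is not required to provide paid sick leave.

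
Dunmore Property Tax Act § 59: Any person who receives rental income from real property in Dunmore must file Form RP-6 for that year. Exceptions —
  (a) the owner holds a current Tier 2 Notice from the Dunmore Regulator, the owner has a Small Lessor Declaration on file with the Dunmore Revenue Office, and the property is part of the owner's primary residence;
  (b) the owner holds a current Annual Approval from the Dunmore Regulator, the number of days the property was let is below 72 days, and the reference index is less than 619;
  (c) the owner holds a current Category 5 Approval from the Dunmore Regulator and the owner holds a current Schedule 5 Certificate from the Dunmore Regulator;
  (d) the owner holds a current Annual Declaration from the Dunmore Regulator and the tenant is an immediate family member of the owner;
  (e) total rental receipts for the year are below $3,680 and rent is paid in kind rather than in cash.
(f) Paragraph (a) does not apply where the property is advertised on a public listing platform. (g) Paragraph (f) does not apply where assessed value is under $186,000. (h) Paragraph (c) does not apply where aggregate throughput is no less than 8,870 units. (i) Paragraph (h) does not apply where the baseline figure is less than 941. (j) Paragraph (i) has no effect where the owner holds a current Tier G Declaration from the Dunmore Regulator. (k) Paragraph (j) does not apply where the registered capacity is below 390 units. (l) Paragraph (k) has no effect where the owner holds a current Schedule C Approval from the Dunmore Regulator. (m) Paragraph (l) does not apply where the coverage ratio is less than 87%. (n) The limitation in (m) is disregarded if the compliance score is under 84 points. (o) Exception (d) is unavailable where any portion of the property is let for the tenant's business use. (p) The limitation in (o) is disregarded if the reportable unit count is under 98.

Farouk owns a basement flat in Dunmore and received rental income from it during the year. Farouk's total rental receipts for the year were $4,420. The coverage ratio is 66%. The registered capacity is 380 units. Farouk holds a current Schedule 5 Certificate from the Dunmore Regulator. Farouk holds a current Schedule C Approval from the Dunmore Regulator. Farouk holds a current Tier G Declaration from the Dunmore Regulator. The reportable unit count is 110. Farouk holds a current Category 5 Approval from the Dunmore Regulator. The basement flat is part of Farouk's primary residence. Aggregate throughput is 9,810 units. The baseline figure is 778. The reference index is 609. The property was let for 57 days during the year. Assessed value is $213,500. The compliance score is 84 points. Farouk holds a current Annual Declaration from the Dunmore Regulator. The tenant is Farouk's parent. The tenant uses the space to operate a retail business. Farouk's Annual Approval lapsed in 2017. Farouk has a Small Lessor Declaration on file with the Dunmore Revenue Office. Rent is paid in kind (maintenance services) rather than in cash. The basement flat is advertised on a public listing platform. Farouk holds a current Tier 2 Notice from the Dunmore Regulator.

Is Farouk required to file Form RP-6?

Exception (a)'s conditions are all satisfied: a current Tier 2 Notice is held; a Small Lessor Declaration is on file; the basement flat is part of the primary residence. But applying paragraphs (f)–(g): (f) is engaged — the property is publicly advertised. (g) does not operate here (assessed value is $213,500, not under $186,000), so (f) stands. So (a) is unavailable.
Exception (b) requires that the owner holds a current Annual Approval from the Dunmore Regulator; but no current Annual Approval is held, so (b) is unavailable.
Exception (c) is satisfied on its face — a current Category 5 Approval is held; a current Schedule 5 Certificate is held. Considering the limiting provisions: (h) would limit (c) — aggregate throughput is 9,810 units, meeting the 8,870 units threshold — but (i) sets (h) aside: (i) operates against (h): the baseline figure is 778, less than the 941 limit. (j) would limit (i) — a current Tier G Declaration is held — but (k) sets (j) aside: (k) operates against (j): the registered capacity is 380 units, below the 390 units limit. (l) is triggered (a current Schedule C Approval is held), but is set aside by (m): (m) operates against (l): the coverage ratio is 66%, less than the 87% limit. (n), which would lift (m), does not operate here — the compliance score is 84 points, not under 84 points. Exception (c) stands.
Exception (d)'s conditions are all satisfied: a current Annual Declaration is held; the tenant is an immediate family member. But: (o) operates against (d): the space is let for business use. (p) is not triggered (the reportable unit count is 110, not under 98), so (o) stands. So (d) is unavailable.
Exception (e) fails — total rental receipts for the year are $4,420, not below $3,680.

No — exception (c) applies; Farouk is not required to file Form RP-6.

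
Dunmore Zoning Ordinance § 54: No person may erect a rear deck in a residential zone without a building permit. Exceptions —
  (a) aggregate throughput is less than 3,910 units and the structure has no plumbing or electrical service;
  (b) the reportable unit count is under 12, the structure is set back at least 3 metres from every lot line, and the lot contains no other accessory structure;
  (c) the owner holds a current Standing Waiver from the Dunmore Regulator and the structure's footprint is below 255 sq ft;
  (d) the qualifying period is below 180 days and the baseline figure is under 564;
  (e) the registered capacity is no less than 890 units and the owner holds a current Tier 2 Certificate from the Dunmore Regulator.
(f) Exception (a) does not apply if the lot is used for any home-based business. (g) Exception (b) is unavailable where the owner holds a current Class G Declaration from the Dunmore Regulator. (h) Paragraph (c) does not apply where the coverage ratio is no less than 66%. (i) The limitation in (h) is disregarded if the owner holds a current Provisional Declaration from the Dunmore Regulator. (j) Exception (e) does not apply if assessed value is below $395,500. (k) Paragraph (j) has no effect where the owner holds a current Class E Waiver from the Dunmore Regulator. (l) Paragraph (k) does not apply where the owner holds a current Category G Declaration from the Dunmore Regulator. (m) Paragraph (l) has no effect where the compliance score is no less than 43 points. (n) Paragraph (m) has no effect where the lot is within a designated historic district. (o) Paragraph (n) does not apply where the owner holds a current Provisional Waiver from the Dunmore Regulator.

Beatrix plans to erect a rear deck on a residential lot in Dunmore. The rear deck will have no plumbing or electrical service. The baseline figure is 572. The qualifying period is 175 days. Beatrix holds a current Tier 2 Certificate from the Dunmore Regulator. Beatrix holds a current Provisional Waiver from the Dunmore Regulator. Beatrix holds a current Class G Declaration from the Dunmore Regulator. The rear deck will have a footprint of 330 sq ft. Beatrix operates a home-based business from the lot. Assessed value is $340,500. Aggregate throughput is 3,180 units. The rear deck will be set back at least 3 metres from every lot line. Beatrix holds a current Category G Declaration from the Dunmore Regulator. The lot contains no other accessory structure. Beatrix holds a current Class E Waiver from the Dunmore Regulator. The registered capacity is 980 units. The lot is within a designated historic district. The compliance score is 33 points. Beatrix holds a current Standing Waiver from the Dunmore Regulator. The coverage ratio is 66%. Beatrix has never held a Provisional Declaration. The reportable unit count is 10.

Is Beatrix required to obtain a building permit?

Exception (a)'s conditions are all satisfied: aggregate throughput is 3,180 units, less than the 3,910 units limit; there is no plumbing or electrical service. However, paragraph (f) must be considered: (f) operates — a home-based business operates on the lot. (a) is therefore removed.
Exception (b) is satisfied on its face — the reportable unit count is 10, under the 12 limit; the setback is at least 3 m on every side; the lot has no other accessory structure. However, paragraph (g) must be considered: (g) applies — a current Class G Declaration is held. (b) is therefore removed.
Exception (c) requires that the structure's footprint is below 255 sq ft; but the structure's footprint is 330 sq ft, not below 255 sq ft, so (c) is unavailable.
Exception (d) requires that the baseline figure is under 564; but the baseline figure is 572, not under 564, so (d) is unavailable.
All of (e)'s requirements are met (the registered capacity is 980 units, meeting the 890 units threshold; a current Tier 2 Certificate is held). But: (j) is triggered — assessed value is $340,500, below the $395,500 limit. (k) would limit (j) — a current Class E Waiver is held — but (l) sets (k) aside: (l) is triggered — a current Category G Declaration is held. (m) is not triggered (the compliance score is 33 points, short of 43 points), so (l) stands. So (e) is unavailable.
No exception is made out. Beatrix falls within the general rule.

Yes — Beatrix must obtain a building permit.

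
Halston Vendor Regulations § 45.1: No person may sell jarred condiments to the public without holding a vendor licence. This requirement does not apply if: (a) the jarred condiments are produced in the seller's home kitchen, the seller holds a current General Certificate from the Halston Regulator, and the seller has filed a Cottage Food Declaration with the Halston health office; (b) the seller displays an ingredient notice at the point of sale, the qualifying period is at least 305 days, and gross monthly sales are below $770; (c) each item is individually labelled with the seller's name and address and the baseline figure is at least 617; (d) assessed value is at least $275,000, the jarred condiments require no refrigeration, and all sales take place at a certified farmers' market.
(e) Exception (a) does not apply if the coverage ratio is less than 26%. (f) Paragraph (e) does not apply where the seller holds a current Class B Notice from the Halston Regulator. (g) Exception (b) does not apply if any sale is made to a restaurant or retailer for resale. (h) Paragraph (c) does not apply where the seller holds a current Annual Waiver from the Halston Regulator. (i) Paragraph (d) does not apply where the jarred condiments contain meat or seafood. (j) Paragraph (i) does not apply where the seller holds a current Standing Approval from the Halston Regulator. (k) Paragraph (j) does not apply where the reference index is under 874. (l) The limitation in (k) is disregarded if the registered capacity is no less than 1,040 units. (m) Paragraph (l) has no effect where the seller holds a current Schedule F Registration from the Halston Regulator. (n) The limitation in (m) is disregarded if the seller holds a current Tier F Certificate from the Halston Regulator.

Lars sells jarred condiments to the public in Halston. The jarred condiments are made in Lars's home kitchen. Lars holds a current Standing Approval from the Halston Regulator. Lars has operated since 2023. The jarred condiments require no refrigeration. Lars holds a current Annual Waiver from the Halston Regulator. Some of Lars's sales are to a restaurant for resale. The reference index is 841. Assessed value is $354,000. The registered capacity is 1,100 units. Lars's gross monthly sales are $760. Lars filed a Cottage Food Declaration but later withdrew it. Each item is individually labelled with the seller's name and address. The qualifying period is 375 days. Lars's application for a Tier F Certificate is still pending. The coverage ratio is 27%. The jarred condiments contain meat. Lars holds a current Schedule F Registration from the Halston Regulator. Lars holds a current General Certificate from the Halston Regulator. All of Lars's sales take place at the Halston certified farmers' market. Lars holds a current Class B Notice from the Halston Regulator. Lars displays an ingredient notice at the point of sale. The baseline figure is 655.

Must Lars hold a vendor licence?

Exception (a) requires that the seller has filed a Cottage Food Declaration with the Halston health office; but the Cottage Food Declaration was withdrawn, so (a) is unavailable.
All of (b)'s requirements are met (an ingredient notice is displayed; the qualifying period is 375 days, meeting the 305 days threshold; gross monthly sales are $760, below the $770 limit). However, paragraph (g) must be considered: (g) applies — some sales are to a restaurant for resale. So (b) is unavailable.
Exception (c)'s conditions are all satisfied: items are individually labelled; the baseline figure is 655, meeting the 617 threshold. But: (h) applies — a current Annual Waiver is held. (c) is therefore removed.
Exception (d)'s conditions are all satisfied: assessed value is $354,000, meeting the $275,000 threshold; the jarred condiments are shelf-stable; all sales are at a certified farmers' market. However, paragraphs (i)–(n) must be considered: (i) operates against (d): the jarred condiments contain meat. (j) is triggered (a current Standing Approval is held), but is overridden by (k): (k) operates against (j): the reference index is 841, under the 874 limit. (l) is triggered (the registered capacity is 1,100 units, meeting the 1,040 units threshold), but is overridden by (m): (m) applies — a current Schedule F Registration is held. (n) does not operate here (the Tier F Certificate is not current), so (m) stands. Exception (d) does not apply.
No exception is made out. Lars falls within the general rule.

Yes — Lars must hold a vendor licence.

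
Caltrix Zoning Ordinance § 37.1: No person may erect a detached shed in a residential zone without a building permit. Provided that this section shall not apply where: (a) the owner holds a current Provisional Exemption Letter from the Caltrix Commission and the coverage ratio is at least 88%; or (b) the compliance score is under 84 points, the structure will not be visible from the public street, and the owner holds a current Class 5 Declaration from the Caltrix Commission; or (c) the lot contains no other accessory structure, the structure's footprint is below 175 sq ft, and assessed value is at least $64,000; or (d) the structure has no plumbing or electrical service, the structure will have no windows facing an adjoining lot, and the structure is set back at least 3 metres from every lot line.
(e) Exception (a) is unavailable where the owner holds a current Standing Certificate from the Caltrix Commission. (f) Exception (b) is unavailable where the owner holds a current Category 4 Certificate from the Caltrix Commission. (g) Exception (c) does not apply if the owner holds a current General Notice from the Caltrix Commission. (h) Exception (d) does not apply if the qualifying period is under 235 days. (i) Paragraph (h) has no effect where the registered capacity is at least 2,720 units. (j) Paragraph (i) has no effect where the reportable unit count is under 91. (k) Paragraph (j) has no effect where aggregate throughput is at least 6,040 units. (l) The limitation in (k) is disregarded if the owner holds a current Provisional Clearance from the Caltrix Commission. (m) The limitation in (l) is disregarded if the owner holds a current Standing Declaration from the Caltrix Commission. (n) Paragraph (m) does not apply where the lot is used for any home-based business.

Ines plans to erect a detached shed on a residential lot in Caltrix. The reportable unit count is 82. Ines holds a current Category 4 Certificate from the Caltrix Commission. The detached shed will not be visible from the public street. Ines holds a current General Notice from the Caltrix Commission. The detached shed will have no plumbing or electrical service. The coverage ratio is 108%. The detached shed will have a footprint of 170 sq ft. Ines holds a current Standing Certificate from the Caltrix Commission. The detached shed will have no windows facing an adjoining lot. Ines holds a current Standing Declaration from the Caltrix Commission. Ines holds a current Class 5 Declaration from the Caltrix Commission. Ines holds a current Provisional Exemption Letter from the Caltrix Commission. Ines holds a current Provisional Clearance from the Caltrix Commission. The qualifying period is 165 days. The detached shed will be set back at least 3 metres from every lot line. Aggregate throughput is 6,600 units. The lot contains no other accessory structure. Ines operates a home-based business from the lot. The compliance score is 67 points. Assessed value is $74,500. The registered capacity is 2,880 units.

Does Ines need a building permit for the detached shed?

Yes — Ines must obtain a building permit.

All of (a)'s requirements are met (a current Provisional Exemption Letter is held; the coverage ratio is 108%, meeting the 88% threshold). But applying paragraph (e): (e) is triggered — a current Standing Certificate is held. (a) is therefore removed.
All of (b)'s requirements are met (the compliance score is 67 points, under the 84 points limit; the structure will not be visible from the street; a current Class 5 Declaration is held). However, paragraph (f) must be considered: (f) operates against (b): a current Category 4 Certificate is held. (b) is therefore removed.
Exception (c): the lot has no other accessory structure; the structure's footprint is 170 sq ft, below the 175 sq ft limit; assessed value is $74,500, meeting the $64,000 threshold — every condition holds. Turning to paragraph (g): (g) operates against (c): a current General Notice is held. Exception (c) does not apply.
All of (d)'s requirements are met (there is no plumbing or electrical service; no windows face an adjoining lot; the setback is at least 3 m on every side). However, paragraphs (h)–(n) must be considered: (h) is triggered — the qualifying period is 165 days, under the 235 days limit. (i) applies (the registered capacity is 2,880 units, meeting the 2,720 units threshold), but is itself disapplied by (j): (j) operates against (i): the reportable unit count is 82, under the 91 limit. (k) operates (aggregate throughput is 6,600 units, meeting the 6,040 units threshold), but is itself disapplied by (l): (l) is triggered — a current Provisional Clearance is held. (m) would limit (l) — a current Standing Declaration is held — but (n) sets (m) aside: (n) operates against (m): a home-based business operates on the lot. So (d) is unavailable.
No exception is made out. Ines falls within the general rule.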